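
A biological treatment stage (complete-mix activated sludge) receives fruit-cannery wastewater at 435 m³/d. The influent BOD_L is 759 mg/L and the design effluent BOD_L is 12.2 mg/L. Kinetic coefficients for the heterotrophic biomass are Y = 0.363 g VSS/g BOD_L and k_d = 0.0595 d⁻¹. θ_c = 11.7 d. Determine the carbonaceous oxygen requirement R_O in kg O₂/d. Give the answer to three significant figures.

R_O ≈ 226 kg O₂/d

Observed yield with endogenous decay: Y_obs = Y / (1 + k_d·θ_c) = 0.363 / (1 + 0.0595 × 11.7) = 0.363 / 1.696 = 0.2140 g VSS/g BOD_L.
Substrate removed = Q·(S₀ − S) = 435 m³/d × (759 − 12.2) g/m³ = 3.25×10^5 g/d = 324.9 kg/d.
P_X = Y_obs·Q·(S₀ − S) = 0.2140 × 324.9 = 69.52 kg VSS/d.
R_O = Q·(S₀ − S) − 1.42·P_X = 324.9 − 1.42 × 69.52 = 226.1 kg O₂/d.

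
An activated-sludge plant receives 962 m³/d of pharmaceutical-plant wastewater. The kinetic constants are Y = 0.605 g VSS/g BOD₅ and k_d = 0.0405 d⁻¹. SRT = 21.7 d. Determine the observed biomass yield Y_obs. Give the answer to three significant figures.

Y_obs ≈ 0.322 g VSS/g BOD₅

The observed yield is Y_obs = Y/(1 + k_d·θ_c) = 0.605 / (1 + 0.0405 × 21.7) = 0.605 / 1.879 = 0.3220 g VSS per g BOD₅ removed.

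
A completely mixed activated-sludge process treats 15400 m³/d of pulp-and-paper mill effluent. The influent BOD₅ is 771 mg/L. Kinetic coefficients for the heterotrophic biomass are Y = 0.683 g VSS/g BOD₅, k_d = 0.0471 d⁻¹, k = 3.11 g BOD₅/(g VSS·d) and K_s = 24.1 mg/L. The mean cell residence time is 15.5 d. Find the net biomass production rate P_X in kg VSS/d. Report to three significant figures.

Effluent substrate depends only on kinetics and SRT: S = K_s(1 + k_d θ_c) / [θ_c(Yk − k_d) − 1] = 24.1 × (1 + 0.0471 × 15.5) / [15.5 × (0.683 × 3.11 − 0.0471) − 1] = 41.69 / 31.19 = 1.337 mg/L.
The observed yield is Y_obs = Y/(1 + k_d·θ_c) = 0.683 / (1 + 0.0471 × 15.5) = 0.683 / 1.730 = 0.3948 g VSS per g BOD₅ removed.
Mass of BOD₅ removed per day: Q(S₀ − S) = 15400 × 769.7 g/m³ = 11853 kg/d.
Net biomass production P_X = Y_obs × Q·(S₀ − S) = 0.3948 × 11853 = 4679 kg VSS/d.

P_X ≈ 4680 kg VSS/d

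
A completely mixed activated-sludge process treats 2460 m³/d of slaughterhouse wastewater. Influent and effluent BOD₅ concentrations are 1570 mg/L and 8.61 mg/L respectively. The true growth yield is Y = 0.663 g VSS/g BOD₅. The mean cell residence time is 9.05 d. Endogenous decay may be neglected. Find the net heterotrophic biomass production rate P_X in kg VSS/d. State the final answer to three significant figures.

With endogenous decay neglected, the observed yield equals the true yield: Y_obs = Y = 0.663 g VSS/g BOD₅.
ΔS = 1570 − 8.61 = 1561 mg/L, so the substrate removal rate is 2460 × 1561/1000 = 3841 kg BOD₅/d.
So the net sludge growth is P_X = 0.6630 × 3841 = 2547 kg VSS/d.

P_X ≈ 2550 kg VSS/d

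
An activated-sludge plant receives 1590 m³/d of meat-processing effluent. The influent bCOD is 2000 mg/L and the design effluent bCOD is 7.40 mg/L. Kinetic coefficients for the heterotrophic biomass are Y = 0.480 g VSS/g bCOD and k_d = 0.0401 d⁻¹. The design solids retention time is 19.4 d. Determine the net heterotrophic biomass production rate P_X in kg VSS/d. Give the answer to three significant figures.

P_X ≈ 855 kg VSS/d

Correct the yield for decay: Y_obs = Y/(1 + k_d θ_c) = 0.480 / (1 + 0.0401 × 19.4) = 0.480 / 1.778 = 0.2700.
Substrate removed = Q·(S₀ − S) = 1590 m³/d × (2000 − 7.40) g/m³ = 3.17×10^6 g/d = 3168 kg/d.
So the net sludge growth is P_X = 0.2700 × 3168 = 855.3 kg VSS/d.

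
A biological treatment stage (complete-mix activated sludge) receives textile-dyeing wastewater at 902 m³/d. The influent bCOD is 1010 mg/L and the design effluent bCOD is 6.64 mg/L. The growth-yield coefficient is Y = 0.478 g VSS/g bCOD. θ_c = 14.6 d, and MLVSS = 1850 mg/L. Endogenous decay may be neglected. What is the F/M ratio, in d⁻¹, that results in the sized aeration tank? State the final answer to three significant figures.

V·X = Y·Q·ΔS·θ_c gives V = 0.478 × 902 × (1010 − 6.64) × 14.6 / 1850 = 3414 m³.
F/M = applied load / biomass = Q·S₀/(V·X) = 902 × 1010 / (3414 × 1850) = 0.1442 d⁻¹.

F/M ≈ 0.144 d⁻¹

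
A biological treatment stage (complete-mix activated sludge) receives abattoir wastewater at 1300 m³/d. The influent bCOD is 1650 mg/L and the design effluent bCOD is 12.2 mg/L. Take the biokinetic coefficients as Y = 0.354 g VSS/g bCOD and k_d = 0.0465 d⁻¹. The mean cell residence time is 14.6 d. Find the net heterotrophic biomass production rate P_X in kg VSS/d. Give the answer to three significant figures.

P_X ≈ 449 kg VSS/d

The observed yield is Y_obs = Y/(1 + k_d·θ_c) = 0.354 / (1 + 0.0465 × 14.6) = 0.354 / 1.679 = 0.2109 g VSS per g bCOD removed.
Q·(S₀ − S) = 1300 × (1650 − 12.2) × 10⁻³ = 2129 kg/d removed.
Biomass produced: P_X = Y_obs·Q·ΔS = 0.2109 × 2129 ≈ 448.9 kg VSS/d.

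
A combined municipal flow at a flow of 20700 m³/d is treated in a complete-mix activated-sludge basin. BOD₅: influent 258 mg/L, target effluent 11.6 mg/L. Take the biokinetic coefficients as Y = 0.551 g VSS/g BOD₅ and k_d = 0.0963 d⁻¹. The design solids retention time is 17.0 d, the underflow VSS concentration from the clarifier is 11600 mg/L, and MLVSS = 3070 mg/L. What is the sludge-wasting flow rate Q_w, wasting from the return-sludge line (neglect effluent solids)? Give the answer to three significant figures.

Rearranging the biomass balance for a CMAS with decay, V = Y·Q·ΔS·θ_c / [X·(1+k_d θ_c)] = 0.551 × 20700 × (258 − 11.6) × 17.0 / [3070 × (1 + 0.0963 × 17.0)] = 4.78×10^7 / 8096 = 5901 m³.
Q_w = (V·X)/(θ_c X_r) = 5901 × 3070 / (17.0 × 11600) = 91.87 m³/d.

Q_w ≈ 91.9 m³/d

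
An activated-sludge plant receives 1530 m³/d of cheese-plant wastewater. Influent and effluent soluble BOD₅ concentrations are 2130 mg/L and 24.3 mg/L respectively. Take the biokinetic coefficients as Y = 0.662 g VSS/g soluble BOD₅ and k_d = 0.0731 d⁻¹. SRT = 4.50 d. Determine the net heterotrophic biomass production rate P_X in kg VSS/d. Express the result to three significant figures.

P_X ≈ 1600 kg VSS/d

Correct the yield for decay: Y_obs = Y/(1 + k_d θ_c) = 0.662 / (1 + 0.0731 × 4.50) = 0.662 / 1.329 = 0.4981.
Substrate removed = Q·(S₀ − S) = 1530 m³/d × (2130 − 24.3) g/m³ = 3.22×10^6 g/d = 3222 kg/d.
P_X = Y_obs · Q(S₀ − S) = 0.4981 × 3222 = 1605 kg VSS/d.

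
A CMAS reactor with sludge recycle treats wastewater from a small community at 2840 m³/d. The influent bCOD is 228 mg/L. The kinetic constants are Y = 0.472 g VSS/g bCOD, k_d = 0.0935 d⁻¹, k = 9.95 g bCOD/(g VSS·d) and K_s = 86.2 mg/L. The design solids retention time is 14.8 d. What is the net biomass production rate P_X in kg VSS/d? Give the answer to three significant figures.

P_X ≈ 126 kg VSS/d

Effluent substrate depends only on kinetics and SRT: S = K_s(1 + k_d θ_c) / [θ_c(Yk − k_d) − 1] = 86.2 × (1 + 0.0935 × 14.8) / [14.8 × (0.472 × 9.95 − 0.0935) − 1] = 205.5 / 67.12 = 3.061 mg/L.
Correct the yield for decay: Y_obs = Y/(1 + k_d θ_c) = 0.472 / (1 + 0.0935 × 14.8) = 0.472 / 2.384 = 0.1980.
Substrate removed = Q·(S₀ − S) = 2840 m³/d × (228 − 3.06) g/m³ = 6.39×10^5 g/d = 638.8 kg/d.
Biomass produced: P_X = Y_obs·Q·ΔS = 0.1980 × 638.8 ≈ 126.5 kg VSS/d.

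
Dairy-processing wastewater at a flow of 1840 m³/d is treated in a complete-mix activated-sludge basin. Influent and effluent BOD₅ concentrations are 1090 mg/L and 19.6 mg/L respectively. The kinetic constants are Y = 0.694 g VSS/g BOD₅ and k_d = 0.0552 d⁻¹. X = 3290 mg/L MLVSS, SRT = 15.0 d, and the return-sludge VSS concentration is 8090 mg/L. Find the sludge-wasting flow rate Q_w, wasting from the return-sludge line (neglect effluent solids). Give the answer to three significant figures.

Q_w ≈ 92.4 m³/d

From the SRT design equation V = Y Q (S₀−S) θ_c / [X (1 + k_d θ_c)] = 0.694 × 1840 × (1090 − 19.6) × 15.0 / [3290 × (1 + 0.0552 × 15.0)] = 2.05×10^7 / 6014 = 3409 m³.
θ_c = V·X/(Q_w·X_r) when wasting from the recycle, so Q_w = V·X/(θ_c·X_r) = 3409 × 3290 / (15.0 × 8090) = 92.43 m³/d.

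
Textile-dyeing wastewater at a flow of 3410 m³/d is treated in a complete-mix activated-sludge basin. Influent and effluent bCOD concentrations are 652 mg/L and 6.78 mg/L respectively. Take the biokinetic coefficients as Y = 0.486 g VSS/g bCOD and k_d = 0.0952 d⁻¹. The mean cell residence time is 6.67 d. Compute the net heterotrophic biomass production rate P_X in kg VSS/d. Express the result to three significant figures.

P_X ≈ 654 kg VSS/d

Correct the yield for decay: Y_obs = Y/(1 + k_d θ_c) = 0.486 / (1 + 0.0952 × 6.67) = 0.486 / 1.635 = 0.2973.
ΔS = 652 − 6.78 = 645.2 mg/L, so the substrate removal rate is 3410 × 645.2/1000 = 2200 kg bCOD/d.
Biomass produced: P_X = Y_obs·Q·ΔS = 0.2973 × 2200 ≈ 654.0 kg VSS/d.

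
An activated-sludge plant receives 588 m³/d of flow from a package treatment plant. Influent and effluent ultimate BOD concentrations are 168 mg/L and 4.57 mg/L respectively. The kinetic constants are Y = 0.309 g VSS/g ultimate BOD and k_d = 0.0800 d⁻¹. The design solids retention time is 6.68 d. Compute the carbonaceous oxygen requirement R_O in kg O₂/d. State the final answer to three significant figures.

Observed yield with endogenous decay: Y_obs = Y / (1 + k_d·θ_c) = 0.309 / (1 + 0.0800 × 6.68) = 0.309 / 1.534 = 0.2014 g VSS/g ultimate BOD.
ΔS = 168 − 4.57 = 163.4 mg/L, so the substrate removal rate is 588 × 163.4/1000 = 96.10 kg ultimate BOD/d.
P_X = Y_obs·Q·(S₀ − S) = 0.2014 × 96.10 = 19.35 kg VSS/d.
Carbonaceous O₂ demand = substrate oxidised − cell-mass equivalent = 96.10 − 1.42 × 19.35 = 68.62 kg O₂/d.

R_O ≈ 68.6 kg O₂/d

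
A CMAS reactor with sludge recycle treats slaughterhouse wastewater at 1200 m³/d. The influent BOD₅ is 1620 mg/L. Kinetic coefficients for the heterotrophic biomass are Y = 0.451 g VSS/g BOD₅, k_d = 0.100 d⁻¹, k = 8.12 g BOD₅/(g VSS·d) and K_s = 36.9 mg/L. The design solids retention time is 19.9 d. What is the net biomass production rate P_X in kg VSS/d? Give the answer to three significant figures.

P_X ≈ 293 kg VSS/d

From the Monod/SRT balance for a CMAS, S = K_s·(1+k_d θ_c)/[θ_c·(Y k − k_d) − 1] = 36.9 × (1 + 0.100 × 19.9) / [19.9 × (0.451 × 8.12 − 0.100) − 1] = 110.3 / 69.89 = 1.579 mg/L.
The observed yield is Y_obs = Y/(1 + k_d·θ_c) = 0.451 / (1 + 0.100 × 19.9) = 0.451 / 2.990 = 0.1508 g VSS per g BOD₅ removed.
Substrate removed = Q·(S₀ − S) = 1200 m³/d × (1620 − 1.58) g/m³ = 1.94×10^6 g/d = 1942 kg/d.
P_X = Y_obs · Q(S₀ − S) = 0.1508 × 1942 = 292.9 kg VSS/d.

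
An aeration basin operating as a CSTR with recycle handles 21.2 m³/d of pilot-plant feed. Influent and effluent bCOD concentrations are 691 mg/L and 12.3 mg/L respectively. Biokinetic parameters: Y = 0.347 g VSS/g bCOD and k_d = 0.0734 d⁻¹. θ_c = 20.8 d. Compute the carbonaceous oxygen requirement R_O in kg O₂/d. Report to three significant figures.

Observed yield with endogenous decay: Y_obs = Y / (1 + k_d·θ_c) = 0.347 / (1 + 0.0734 × 20.8) = 0.347 / 2.527 = 0.1373 g VSS/g bCOD.
Substrate removed = Q·(S₀ − S) = 21.2 m³/d × (691 − 12.3) g/m³ = 1.44×10^4 g/d = 14.39 kg/d.
Net sludge production P_X = 0.1373 × 14.39 = 1.976 kg VSS/d.
R_O = Q·(S₀ − S) − 1.42·P_X = 14.39 − 1.42 × 1.976 = 11.58 kg O₂/d.

R_O ≈ 11.6 kg O₂/d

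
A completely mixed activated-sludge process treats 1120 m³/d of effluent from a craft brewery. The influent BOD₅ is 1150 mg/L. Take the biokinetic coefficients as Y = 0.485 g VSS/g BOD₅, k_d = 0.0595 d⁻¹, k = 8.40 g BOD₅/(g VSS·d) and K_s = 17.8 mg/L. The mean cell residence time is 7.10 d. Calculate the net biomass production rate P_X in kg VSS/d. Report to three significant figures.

P_X ≈ 439 kg VSS/d

Effluent substrate depends only on kinetics and SRT: S = K_s(1 + k_d θ_c) / [θ_c(Yk − k_d) − 1] = 17.8 × (1 + 0.0595 × 7.10) / [7.10 × (0.485 × 8.40 − 0.0595) − 1] = 25.32 / 27.50 = 0.9206 mg/L.
Observed yield with endogenous decay: Y_obs = Y / (1 + k_d·θ_c) = 0.485 / (1 + 0.0595 × 7.10) = 0.485 / 1.422 = 0.3410 g VSS/g BOD₅.
ΔS = 1150 − 0.921 = 1149 mg/L, so the substrate removal rate is 1120 × 1149/1000 = 1287 kg BOD₅/d.
Net biomass production P_X = Y_obs × Q·(S₀ − S) = 0.3410 × 1287 = 438.8 kg VSS/d.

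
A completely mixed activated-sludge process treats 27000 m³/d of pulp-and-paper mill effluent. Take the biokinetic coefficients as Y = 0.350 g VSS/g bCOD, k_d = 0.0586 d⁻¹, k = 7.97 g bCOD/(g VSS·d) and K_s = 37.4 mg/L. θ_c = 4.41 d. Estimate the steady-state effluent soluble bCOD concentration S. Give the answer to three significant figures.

S ≈ 4.26 mg/L

Effluent substrate depends only on kinetics and SRT: S = K_s(1 + k_d θ_c) / [θ_c(Yk − k_d) − 1] = 37.4 × (1 + 0.0586 × 4.41) / [4.41 × (0.350 × 7.97 − 0.0586) − 1] = 47.07 / 11.04 = 4.262 mg/L.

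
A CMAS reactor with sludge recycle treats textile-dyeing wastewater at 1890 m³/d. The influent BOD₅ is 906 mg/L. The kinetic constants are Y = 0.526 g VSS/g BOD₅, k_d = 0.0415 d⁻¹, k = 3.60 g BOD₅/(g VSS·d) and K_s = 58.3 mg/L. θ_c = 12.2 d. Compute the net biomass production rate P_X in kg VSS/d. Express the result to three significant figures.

From the Monod/SRT balance for a CMAS, S = K_s·(1+k_d θ_c)/[θ_c·(Y k − k_d) − 1] = 58.3 × (1 + 0.0415 × 12.2) / [12.2 × (0.526 × 3.60 − 0.0415) − 1] = 87.82 / 21.60 = 4.066 mg/L.
The observed yield is Y_obs = Y/(1 + k_d·θ_c) = 0.526 / (1 + 0.0415 × 12.2) = 0.526 / 1.506 = 0.3492 g VSS per g BOD₅ removed.
ΔS = 906 − 4.07 = 901.9 mg/L, so the substrate removal rate is 1890 × 901.9/1000 = 1705 kg BOD₅/d.
So the net sludge growth is P_X = 0.3492 × 1705 = 595.3 kg VSS/d.

P_X ≈ 595 kg VSS/d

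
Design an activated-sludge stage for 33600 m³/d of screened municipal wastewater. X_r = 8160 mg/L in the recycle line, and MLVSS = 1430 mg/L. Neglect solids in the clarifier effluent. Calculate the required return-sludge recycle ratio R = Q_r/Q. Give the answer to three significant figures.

R ≈ 0.212

Mass balance around the secondary clarifier (neglecting effluent solids): R = X / (X_r − X) = 1430 / (8160 − 1430) = 0.2125.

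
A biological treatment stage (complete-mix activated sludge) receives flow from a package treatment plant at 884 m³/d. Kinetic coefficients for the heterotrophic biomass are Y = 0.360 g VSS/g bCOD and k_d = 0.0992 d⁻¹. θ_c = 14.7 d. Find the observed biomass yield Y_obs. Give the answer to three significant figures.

Correct the yield for decay: Y_obs = Y/(1 + k_d θ_c) = 0.360 / (1 + 0.0992 × 14.7) = 0.360 / 2.458 = 0.1464.

Y_obs ≈ 0.146 g VSS/g bCOD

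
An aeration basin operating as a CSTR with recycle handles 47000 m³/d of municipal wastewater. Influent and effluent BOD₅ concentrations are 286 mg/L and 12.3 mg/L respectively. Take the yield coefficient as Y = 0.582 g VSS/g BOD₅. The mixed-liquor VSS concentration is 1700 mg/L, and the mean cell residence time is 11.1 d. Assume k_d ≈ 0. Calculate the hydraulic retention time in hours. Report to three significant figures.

τ ≈ 25.0 h

With k_d = 0 the design equation reduces to V = Y Q (S₀−S) θ_c / X = 0.582 × 47000 × (286 − 12.3) × 11.1 / 1700 = 48884 m³.
HRT = V/Q = 48884 m³ / 47000 m³·d⁻¹ = 1.040 d × 24 = 24.96 h.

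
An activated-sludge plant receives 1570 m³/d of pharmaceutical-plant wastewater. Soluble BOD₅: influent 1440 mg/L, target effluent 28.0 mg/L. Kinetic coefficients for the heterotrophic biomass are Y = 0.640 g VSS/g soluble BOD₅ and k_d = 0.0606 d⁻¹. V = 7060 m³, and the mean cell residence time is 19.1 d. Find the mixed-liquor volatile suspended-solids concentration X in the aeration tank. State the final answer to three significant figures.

X ≈ 1780 mg/L

Solving the biomass balance for X: X = Y Q (S₀−S) θ_c / [V (1+k_d θ_c)] = 0.640 × 1570 × (1440 − 28.0) × 19.1 / [7060 × (1 + 0.0606 × 19.1)] = 1779 mg/L.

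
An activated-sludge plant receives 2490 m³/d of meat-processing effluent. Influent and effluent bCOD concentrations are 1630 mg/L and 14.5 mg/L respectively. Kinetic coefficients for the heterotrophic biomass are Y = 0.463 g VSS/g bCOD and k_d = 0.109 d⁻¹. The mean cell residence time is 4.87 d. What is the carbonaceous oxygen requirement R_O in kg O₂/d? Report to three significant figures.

Y_obs = Y / (1 + k_d θ_c) = 0.463 / (1 + 0.109 × 4.87) = 0.463 / 1.531 = 0.3025.
Mass of bCOD removed per day: Q(S₀ − S) = 2490 × 1616 g/m³ = 4023 kg/d.
Net sludge production P_X = 0.3025 × 4023 = 1217 kg VSS/d.
R_O = Q·(S₀ − S) − 1.42·P_X = 4023 − 1.42 × 1217 = 2295 kg O₂/d.

R_O ≈ 2290 kg O₂/d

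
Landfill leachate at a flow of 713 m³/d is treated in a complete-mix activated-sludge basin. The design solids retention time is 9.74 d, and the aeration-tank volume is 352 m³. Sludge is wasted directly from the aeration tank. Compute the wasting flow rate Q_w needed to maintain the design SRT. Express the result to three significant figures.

Q_w ≈ 36.1 m³/d

Wasting from the aeration tank: Q_w = V / θ_c = 352.0 / 9.74 = 36.14 m³/d.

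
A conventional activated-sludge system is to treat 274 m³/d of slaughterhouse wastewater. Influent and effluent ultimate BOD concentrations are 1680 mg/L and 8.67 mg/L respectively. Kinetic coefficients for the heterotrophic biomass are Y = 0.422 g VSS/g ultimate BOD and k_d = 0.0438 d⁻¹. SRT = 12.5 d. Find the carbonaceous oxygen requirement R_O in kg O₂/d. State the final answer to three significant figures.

R_O ≈ 281 kg O₂/d

Correct the yield for decay: Y_obs = Y/(1 + k_d θ_c) = 0.422 / (1 + 0.0438 × 12.5) = 0.422 / 1.547 = 0.2727.
Q·(S₀ − S) = 274 × (1680 − 8.67) × 10⁻³ = 457.9 kg/d removed.
P_X = Y_obs·Q·(S₀ − S) = 0.2727 × 457.9 = 124.9 kg VSS/d.
R_O = Q·(S₀ − S) − 1.42·P_X = 457.9 − 1.42 × 124.9 = 280.6 kg O₂/d.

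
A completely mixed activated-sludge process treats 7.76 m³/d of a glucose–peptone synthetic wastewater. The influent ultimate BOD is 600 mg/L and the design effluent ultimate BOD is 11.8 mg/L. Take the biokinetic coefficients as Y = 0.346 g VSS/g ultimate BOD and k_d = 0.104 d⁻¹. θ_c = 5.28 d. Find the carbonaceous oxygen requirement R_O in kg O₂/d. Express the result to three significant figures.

R_O ≈ 3.12 kg O₂/d

Correct the yield for decay: Y_obs = Y/(1 + k_d θ_c) = 0.346 / (1 + 0.104 × 5.28) = 0.346 / 1.549 = 0.2234.
Mass of ultimate BOD removed per day: Q(S₀ − S) = 7.76 × 588.2 g/m³ = 4.564 kg/d.
Biomass synthesised: P_X = Y_obs × 4.564 = 1.019 kg VSS/d.
R_O = Q·(S₀ − S) − 1.42·P_X = 4.564 − 1.42 × 1.019 = 3.117 kg O₂/d.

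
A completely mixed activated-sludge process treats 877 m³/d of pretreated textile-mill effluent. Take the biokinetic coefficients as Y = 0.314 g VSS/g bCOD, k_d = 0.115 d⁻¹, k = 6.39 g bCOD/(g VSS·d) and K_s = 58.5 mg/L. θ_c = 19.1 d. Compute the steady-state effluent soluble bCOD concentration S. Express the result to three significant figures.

From the Monod/SRT balance for a CMAS, S = K_s·(1+k_d θ_c)/[θ_c·(Y k − k_d) − 1] = 58.5 × (1 + 0.115 × 19.1) / [19.1 × (0.314 × 6.39 − 0.115) − 1] = 187.0 / 35.13 = 5.323 mg/L.

S ≈ 5.32 mg/L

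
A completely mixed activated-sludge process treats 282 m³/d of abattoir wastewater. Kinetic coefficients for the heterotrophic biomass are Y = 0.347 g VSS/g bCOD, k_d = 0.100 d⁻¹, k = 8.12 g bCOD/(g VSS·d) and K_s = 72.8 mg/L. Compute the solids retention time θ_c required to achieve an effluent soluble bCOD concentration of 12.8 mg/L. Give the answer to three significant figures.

θ_c ≈ 3.11 d

From 1/θ_c = Y·k·S/(K_s + S) − k_d: Y·k·S/(K_s+S) = 0.347 × 8.12 × 12.8 / (72.8 + 12.8) = 0.4213 d⁻¹.
Then 1/θ_c = μ − k_d = 0.4213 − 0.100 = 0.3213 d⁻¹, giving θ_c = 3.112 d.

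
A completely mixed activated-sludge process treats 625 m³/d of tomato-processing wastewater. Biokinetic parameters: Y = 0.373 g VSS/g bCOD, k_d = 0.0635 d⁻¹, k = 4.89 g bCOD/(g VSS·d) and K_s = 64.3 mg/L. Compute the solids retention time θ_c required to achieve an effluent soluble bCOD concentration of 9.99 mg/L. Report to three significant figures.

At the target effluent, Y k S/(K_s+S) = 0.373×4.89×9.99/74.29 = 0.2453 d⁻¹.
Then 1/θ_c = μ − k_d = 0.2453 − 0.0635 = 0.1818 d⁻¹, giving θ_c = 5.501 d.

θ_c ≈ 5.50 d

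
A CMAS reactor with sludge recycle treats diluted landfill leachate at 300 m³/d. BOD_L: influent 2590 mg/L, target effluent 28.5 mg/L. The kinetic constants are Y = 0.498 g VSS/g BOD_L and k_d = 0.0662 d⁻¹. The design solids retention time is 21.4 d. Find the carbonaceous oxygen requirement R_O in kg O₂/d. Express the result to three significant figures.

R_O ≈ 544 kg O₂/d

Observed yield with endogenous decay: Y_obs = Y / (1 + k_d·θ_c) = 0.498 / (1 + 0.0662 × 21.4) = 0.498 / 2.417 = 0.2061 g VSS/g BOD_L.
Q·(S₀ − S) = 300 × (2590 − 28.5) × 10⁻³ = 768.5 kg/d removed.
Net sludge production P_X = 0.2061 × 768.5 = 158.4 kg VSS/d.
R_O = Q·(S₀ − S) − 1.42·P_X = 768.5 − 1.42 × 158.4 = 543.6 kg O₂/d.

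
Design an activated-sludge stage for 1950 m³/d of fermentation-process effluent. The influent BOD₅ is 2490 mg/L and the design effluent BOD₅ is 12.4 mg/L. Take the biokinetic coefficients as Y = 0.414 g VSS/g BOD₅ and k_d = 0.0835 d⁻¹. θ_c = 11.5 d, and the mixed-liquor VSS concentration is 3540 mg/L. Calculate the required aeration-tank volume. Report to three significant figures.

Rearranging the biomass balance for a CMAS with decay, V = Y·Q·ΔS·θ_c / [X·(1+k_d θ_c)] = 0.414 × 1950 × (2490 − 12.4) × 11.5 / [3540 × (1 + 0.0835 × 11.5)] = 2.3×10^7 / 6939 = 3315 m³.

V ≈ 3310 m³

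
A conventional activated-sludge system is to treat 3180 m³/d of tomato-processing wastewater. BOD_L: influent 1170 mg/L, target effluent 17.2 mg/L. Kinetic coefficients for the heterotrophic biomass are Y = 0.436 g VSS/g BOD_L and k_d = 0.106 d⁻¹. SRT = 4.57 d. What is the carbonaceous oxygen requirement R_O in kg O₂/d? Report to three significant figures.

Observed yield with endogenous decay: Y_obs = Y / (1 + k_d·θ_c) = 0.436 / (1 + 0.106 × 4.57) = 0.436 / 1.484 = 0.2937 g VSS/g BOD_L.
ΔS = 1170 − 17.2 = 1153 mg/L, so the substrate removal rate is 3180 × 1153/1000 = 3666 kg BOD_L/d.
Net sludge production P_X = 0.2937 × 3666 = 1077 kg VSS/d.
R_O = Q·ΔS − 1.42 P_X = 3666 − 1529 = 2137 kg O₂/d.

R_O ≈ 2140 kg O₂/d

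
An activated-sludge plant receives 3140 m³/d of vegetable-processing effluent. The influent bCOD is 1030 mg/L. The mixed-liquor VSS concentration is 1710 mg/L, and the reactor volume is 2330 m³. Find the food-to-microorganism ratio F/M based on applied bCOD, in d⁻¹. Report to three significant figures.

F/M ≈ 0.812 d⁻¹

Food-to-microorganism ratio F/M = Q S₀ / (V X) = 3140 × 1030 / (2330 × 1710) = 0.8117 d⁻¹.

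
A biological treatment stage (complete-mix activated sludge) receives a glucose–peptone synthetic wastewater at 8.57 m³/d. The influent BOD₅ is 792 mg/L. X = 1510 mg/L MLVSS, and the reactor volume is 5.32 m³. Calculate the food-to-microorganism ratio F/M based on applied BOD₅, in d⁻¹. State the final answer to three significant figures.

F/M ≈ 0.845 d⁻¹

F/M = Q·S₀ / (V·X) = 8.57 × 792 / (5.320 × 1510) = 0.8449 g BOD₅·(g VSS·d)⁻¹.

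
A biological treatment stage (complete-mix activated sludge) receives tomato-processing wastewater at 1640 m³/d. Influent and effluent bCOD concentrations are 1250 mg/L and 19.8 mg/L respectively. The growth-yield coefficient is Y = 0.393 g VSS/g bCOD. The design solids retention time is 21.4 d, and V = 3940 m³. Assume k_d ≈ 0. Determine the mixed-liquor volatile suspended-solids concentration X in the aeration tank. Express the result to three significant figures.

X ≈ 4310 mg/L

From V·X = Y·Q·(S₀ − S)·θ_c (decay neglected): X = 0.393 × 1640 × (1250 − 19.8) × 21.4 / 3940 = 4307 mg/L.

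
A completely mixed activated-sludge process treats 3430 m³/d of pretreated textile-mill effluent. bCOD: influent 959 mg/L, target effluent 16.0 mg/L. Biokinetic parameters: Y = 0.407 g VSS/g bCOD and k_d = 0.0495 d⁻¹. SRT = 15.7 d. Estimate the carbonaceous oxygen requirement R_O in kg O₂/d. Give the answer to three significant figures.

R_O ≈ 2180 kg O₂/d

Correct the yield for decay: Y_obs = Y/(1 + k_d θ_c) = 0.407 / (1 + 0.0495 × 15.7) = 0.407 / 1.777 = 0.2290.
Substrate removed = Q·(S₀ − S) = 3430 m³/d × (959 − 16.0) g/m³ = 3.23×10^6 g/d = 3234 kg/d.
Net sludge production P_X = 0.2290 × 3234 = 740.8 kg VSS/d.
Carbonaceous O₂ demand = substrate oxidised − cell-mass equivalent = 3234 − 1.42 × 740.8 = 2183 kg O₂/d.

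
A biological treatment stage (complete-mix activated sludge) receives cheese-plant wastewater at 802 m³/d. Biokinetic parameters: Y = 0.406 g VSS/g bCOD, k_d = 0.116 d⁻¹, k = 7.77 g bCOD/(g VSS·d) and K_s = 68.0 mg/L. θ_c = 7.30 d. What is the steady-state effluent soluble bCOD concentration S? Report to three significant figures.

For a completely mixed reactor with recycle the Lawrence–McCarty relation gives S = K_s·(1 + k_d·θ_c) / [θ_c·(Y·k − k_d) − 1] = 68.0 × (1 + 0.116 × 7.30) / [7.30 × (0.406 × 7.77 − 0.116) − 1] = 125.6 / 21.18 = 5.929 mg/L.

S ≈ 5.93 mg/L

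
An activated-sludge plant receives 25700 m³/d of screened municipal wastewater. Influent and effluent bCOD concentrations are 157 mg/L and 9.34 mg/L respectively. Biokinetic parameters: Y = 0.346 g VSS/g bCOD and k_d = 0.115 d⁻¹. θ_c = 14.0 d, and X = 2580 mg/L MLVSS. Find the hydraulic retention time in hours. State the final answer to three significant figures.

Rearranging the biomass balance for a CMAS with decay, V = Y·Q·ΔS·θ_c / [X·(1+k_d θ_c)] = 0.346 × 25700 × (157 − 9.34) × 14.0 / [2580 × (1 + 0.115 × 14.0)] = 1.84×10^7 / 6734 = 2730 m³.
HRT = V/Q = 2730 m³ / 25700 m³·d⁻¹ = 0.1062 d × 24 = 2.549 h.

τ ≈ 2.55 h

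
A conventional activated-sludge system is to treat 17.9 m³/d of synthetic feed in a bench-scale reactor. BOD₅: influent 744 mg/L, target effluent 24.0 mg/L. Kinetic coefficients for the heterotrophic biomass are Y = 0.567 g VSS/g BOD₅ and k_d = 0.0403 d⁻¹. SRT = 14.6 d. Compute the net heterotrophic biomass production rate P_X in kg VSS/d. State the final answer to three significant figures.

P_X ≈ 4.60 kg VSS/d

The observed yield is Y_obs = Y/(1 + k_d·θ_c) = 0.567 / (1 + 0.0403 × 14.6) = 0.567 / 1.588 = 0.3570 g VSS per g BOD₅ removed.
Q·(S₀ − S) = 17.9 × (744 − 24.0) × 10⁻³ = 12.89 kg/d removed.
P_X = Y_obs · Q(S₀ − S) = 0.3570 × 12.89 = 4.601 kg VSS/d.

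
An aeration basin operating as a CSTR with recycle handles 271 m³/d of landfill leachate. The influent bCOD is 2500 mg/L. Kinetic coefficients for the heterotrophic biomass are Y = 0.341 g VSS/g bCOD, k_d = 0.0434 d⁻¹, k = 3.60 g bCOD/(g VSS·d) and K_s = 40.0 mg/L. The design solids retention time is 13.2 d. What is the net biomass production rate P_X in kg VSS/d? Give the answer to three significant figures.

From the Monod/SRT balance for a CMAS, S = K_s·(1+k_d θ_c)/[θ_c·(Y k − k_d) − 1] = 40.0 × (1 + 0.0434 × 13.2) / [13.2 × (0.341 × 3.60 − 0.0434) − 1] = 62.92 / 14.63 = 4.300 mg/L.
Observed yield with endogenous decay: Y_obs = Y / (1 + k_d·θ_c) = 0.341 / (1 + 0.0434 × 13.2) = 0.341 / 1.573 = 0.2168 g VSS/g bCOD.
Mass of bCOD removed per day: Q(S₀ − S) = 271 × 2496 g/m³ = 676.3 kg/d.
Net biomass production P_X = Y_obs × Q·(S₀ − S) = 0.2168 × 676.3 = 146.6 kg VSS/d.

P_X ≈ 147 kg VSS/d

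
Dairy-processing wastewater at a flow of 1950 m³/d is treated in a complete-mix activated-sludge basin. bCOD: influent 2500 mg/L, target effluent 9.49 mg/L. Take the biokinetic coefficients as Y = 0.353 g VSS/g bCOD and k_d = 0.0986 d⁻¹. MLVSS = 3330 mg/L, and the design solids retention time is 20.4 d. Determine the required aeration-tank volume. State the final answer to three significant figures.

V ≈ 3490 m³

From the SRT design equation V = Y Q (S₀−S) θ_c / [X (1 + k_d θ_c)] = 0.353 × 1950 × (2500 − 9.49) × 20.4 / [3330 × (1 + 0.0986 × 20.4)] = 3.5×10^7 / 10028 = 3487 m³.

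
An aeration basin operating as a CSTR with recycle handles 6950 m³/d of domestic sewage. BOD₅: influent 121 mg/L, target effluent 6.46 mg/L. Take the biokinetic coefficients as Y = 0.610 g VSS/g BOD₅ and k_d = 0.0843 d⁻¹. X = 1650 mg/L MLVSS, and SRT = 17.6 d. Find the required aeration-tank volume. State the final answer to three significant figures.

V ≈ 2090 m³

From the SRT design equation V = Y Q (S₀−S) θ_c / [X (1 + k_d θ_c)] = 0.610 × 6950 × (121 − 6.46) × 17.6 / [1650 × (1 + 0.0843 × 17.6)] = 8.55×10^6 / 4098 = 2085 m³.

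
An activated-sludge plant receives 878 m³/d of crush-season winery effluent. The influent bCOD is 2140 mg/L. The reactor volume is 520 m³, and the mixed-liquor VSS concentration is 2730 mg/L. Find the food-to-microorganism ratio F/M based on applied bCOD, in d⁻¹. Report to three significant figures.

F/M ≈ 1.32 d⁻¹

F/M = Q·S₀ / (V·X) = 878 × 2140 / (520.0 × 2730) = 1.324 g bCOD·(g VSS·d)⁻¹.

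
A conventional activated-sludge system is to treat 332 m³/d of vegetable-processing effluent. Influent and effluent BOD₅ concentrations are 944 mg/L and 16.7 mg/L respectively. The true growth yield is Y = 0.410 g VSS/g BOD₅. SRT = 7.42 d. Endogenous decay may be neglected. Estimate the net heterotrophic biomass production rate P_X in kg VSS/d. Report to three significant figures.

No decay correction is needed, so Y_obs = Y = 0.410.
Mass of BOD₅ removed per day: Q(S₀ − S) = 332 × 927.3 g/m³ = 307.9 kg/d.
P_X = Y_obs · Q(S₀ − S) = 0.4100 × 307.9 = 126.2 kg VSS/d.

P_X ≈ 126 kg VSS/d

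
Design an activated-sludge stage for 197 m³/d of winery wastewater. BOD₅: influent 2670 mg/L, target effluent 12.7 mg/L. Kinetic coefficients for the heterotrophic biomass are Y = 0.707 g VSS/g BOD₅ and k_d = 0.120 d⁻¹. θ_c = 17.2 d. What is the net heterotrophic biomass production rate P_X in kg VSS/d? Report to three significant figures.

The observed yield is Y_obs = Y/(1 + k_d·θ_c) = 0.707 / (1 + 0.120 × 17.2) = 0.707 / 3.064 = 0.2307 g VSS per g BOD₅ removed.
ΔS = 2670 − 12.7 = 2657 mg/L, so the substrate removal rate is 197 × 2657/1000 = 523.5 kg BOD₅/d.
P_X = Y_obs · Q(S₀ − S) = 0.2307 × 523.5 = 120.8 kg VSS/d.

P_X ≈ 121 kg VSS/d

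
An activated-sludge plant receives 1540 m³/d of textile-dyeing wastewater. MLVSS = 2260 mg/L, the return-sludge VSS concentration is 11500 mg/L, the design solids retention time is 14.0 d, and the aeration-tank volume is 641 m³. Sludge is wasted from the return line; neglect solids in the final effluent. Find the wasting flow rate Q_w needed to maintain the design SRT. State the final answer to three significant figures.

Q_w ≈ 9.00 m³/d

Wasting from the return line (neglecting effluent solids): Q_w = V·X / (θ_c·X_r) = 641.0 × 2260 / (14.0 × 11500) = 8.998 m³/d.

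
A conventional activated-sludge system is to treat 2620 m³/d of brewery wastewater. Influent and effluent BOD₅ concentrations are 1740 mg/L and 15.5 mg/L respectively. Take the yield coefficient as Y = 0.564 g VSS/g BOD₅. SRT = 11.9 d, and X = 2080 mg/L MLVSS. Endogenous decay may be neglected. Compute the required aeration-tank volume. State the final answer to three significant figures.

V ≈ 14600 m³

V·X = Y·Q·ΔS·θ_c gives V = 0.564 × 2620 × (1740 − 15.5) × 11.9 / 2080 = 14579 m³.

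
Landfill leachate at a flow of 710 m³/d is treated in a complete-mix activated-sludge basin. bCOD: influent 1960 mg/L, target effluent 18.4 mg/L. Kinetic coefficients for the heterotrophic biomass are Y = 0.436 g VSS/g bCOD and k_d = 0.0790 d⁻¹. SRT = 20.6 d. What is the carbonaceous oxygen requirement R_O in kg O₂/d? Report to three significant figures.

Y_obs = Y / (1 + k_d θ_c) = 0.436 / (1 + 0.0790 × 20.6) = 0.436 / 2.627 = 0.1659.
ΔS = 1960 − 18.4 = 1942 mg/L, so the substrate removal rate is 710 × 1942/1000 = 1379 kg bCOD/d.
Biomass synthesised: P_X = Y_obs × 1379 = 228.8 kg VSS/d.
R_O = Q·(S₀ − S) − 1.42·P_X = 1379 − 1.42 × 228.8 = 1054 kg O₂/d.

R_O ≈ 1050 kg O₂/d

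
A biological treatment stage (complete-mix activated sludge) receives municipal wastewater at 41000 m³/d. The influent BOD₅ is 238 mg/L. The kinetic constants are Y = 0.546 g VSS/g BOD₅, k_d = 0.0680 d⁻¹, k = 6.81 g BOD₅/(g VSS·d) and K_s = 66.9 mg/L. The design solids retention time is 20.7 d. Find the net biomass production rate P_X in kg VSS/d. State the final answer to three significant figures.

P_X ≈ 2190 kg VSS/d

From the Monod/SRT balance for a CMAS, S = K_s·(1+k_d θ_c)/[θ_c·(Y k − k_d) − 1] = 66.9 × (1 + 0.0680 × 20.7) / [20.7 × (0.546 × 6.81 − 0.0680) − 1] = 161.1 / 74.56 = 2.160 mg/L.
Y_obs = Y / (1 + k_d θ_c) = 0.546 / (1 + 0.0680 × 20.7) = 0.546 / 2.408 = 0.2268.
ΔS = 238 − 2.16 = 235.8 mg/L, so the substrate removal rate is 41000 × 235.8/1000 = 9669 kg BOD₅/d.
Net biomass production P_X = Y_obs × Q·(S₀ − S) = 0.2268 × 9669 = 2193 kg VSS/d.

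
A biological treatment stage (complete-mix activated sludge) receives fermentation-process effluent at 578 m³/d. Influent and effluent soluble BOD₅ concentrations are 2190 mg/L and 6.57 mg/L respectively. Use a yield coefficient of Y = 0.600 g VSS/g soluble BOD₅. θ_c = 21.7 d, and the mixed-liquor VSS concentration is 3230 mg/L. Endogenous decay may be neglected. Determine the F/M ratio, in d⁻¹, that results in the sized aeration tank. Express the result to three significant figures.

Biomass mass balance (decay neglected): V·X = Y·Q·(S₀ − S)·θ_c, so V = 0.600 × 578 × (2190 − 6.57) × 21.7 / 3230 = 5087 m³.
Food-to-microorganism ratio F/M = Q S₀ / (V X) = 578 × 2190 / (5087 × 3230) = 0.07704 d⁻¹.

F/M ≈ 0.0770 d⁻¹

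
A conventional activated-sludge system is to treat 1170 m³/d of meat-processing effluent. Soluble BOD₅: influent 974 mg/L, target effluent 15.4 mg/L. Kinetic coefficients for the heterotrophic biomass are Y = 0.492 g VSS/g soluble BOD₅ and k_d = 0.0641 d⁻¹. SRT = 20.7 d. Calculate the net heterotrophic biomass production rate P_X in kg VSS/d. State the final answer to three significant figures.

P_X ≈ 237 kg VSS/d

The observed yield is Y_obs = Y/(1 + k_d·θ_c) = 0.492 / (1 + 0.0641 × 20.7) = 0.492 / 2.327 = 0.2114 g VSS per g soluble BOD₅ removed.
ΔS = 974 − 15.4 = 958.6 mg/L, so the substrate removal rate is 1170 × 958.6/1000 = 1122 kg soluble BOD₅/d.
Net biomass production P_X = Y_obs × Q·(S₀ − S) = 0.2114 × 1122 = 237.1 kg VSS/d.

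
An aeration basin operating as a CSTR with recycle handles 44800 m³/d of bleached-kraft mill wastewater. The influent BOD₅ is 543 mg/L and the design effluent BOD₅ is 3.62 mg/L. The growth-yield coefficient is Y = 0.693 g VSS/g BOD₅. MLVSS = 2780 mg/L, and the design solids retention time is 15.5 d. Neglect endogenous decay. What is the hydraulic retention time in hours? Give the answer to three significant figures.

τ ≈ 50.0 h

With k_d = 0 the design equation reduces to V = Y Q (S₀−S) θ_c / X = 0.693 × 44800 × (543 − 3.62) × 15.5 / 2780 = 93367 m³.
Hydraulic retention time τ = V/Q = 93367 / 44800 = 2.084 d = 50.02 h.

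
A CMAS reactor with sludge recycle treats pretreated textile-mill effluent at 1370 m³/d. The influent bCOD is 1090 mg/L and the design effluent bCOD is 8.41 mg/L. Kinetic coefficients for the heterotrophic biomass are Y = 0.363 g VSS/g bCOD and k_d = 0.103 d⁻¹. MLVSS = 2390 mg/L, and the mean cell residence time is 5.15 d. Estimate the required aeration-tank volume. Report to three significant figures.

From the SRT design equation V = Y Q (S₀−S) θ_c / [X (1 + k_d θ_c)] = 0.363 × 1370 × (1090 − 8.41) × 5.15 / [2390 × (1 + 0.103 × 5.15)] = 2.77×10^6 / 3658 = 757.3 m³.

V ≈ 757 m³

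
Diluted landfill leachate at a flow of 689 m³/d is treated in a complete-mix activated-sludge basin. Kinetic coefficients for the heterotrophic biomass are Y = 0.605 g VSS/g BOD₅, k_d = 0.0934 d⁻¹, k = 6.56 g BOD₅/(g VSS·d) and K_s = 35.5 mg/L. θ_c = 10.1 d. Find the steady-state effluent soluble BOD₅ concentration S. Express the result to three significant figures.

S ≈ 1.81 mg/L

Effluent substrate depends only on kinetics and SRT: S = K_s(1 + k_d θ_c) / [θ_c(Yk − k_d) − 1] = 35.5 × (1 + 0.0934 × 10.1) / [10.1 × (0.605 × 6.56 − 0.0934) − 1] = 68.99 / 38.14 = 1.809 mg/L.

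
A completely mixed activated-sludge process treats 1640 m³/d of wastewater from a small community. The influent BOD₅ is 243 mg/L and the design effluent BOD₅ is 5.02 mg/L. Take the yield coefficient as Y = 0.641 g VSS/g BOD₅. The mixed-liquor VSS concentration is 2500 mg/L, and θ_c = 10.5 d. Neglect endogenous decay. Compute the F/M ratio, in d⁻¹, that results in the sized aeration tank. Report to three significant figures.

F/M ≈ 0.152 d⁻¹

V·X = Y·Q·ΔS·θ_c gives V = 0.641 × 1640 × (243 − 5.02) × 10.5 / 2500 = 1051 m³.
Food-to-microorganism ratio F/M = Q S₀ / (V X) = 1640 × 243 / (1051 × 2500) = 0.1517 d⁻¹.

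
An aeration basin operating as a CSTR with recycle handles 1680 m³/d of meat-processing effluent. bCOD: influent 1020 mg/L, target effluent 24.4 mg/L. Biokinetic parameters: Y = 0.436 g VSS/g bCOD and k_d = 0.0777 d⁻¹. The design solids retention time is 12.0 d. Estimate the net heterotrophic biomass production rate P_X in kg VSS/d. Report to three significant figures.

Observed yield with endogenous decay: Y_obs = Y / (1 + k_d·θ_c) = 0.436 / (1 + 0.0777 × 12.0) = 0.436 / 1.932 = 0.2256 g VSS/g bCOD.
Q·(S₀ − S) = 1680 × (1020 − 24.4) × 10⁻³ = 1673 kg/d removed.
So the net sludge growth is P_X = 0.2256 × 1673 = 377.4 kg VSS/d.

P_X ≈ 377 kg VSS/d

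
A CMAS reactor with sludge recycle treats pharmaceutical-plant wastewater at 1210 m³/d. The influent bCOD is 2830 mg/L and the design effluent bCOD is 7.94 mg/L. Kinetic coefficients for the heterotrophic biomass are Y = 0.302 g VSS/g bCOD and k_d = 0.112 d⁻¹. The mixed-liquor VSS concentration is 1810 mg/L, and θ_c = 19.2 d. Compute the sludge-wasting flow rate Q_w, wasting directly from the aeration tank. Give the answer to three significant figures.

Q_w ≈ 181 m³/d

Rearranging the biomass balance for a CMAS with decay, V = Y·Q·ΔS·θ_c / [X·(1+k_d θ_c)] = 0.302 × 1210 × (2830 − 7.94) × 19.2 / [1810 × (1 + 0.112 × 19.2)] = 1.98×10^7 / 5702 = 3472 m³.
With mixed-liquor wasting, θ_c = V/Q_w, so Q_w = V/θ_c = 3472/19.2 = 180.8 m³/d.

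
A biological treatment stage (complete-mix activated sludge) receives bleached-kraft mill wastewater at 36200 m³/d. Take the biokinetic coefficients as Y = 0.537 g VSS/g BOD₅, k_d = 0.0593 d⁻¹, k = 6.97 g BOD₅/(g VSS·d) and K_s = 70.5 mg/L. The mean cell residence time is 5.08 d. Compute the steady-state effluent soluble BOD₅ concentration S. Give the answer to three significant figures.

S ≈ 5.18 mg/L

Effluent substrate depends only on kinetics and SRT: S = K_s(1 + k_d θ_c) / [θ_c(Yk − k_d) − 1] = 70.5 × (1 + 0.0593 × 5.08) / [5.08 × (0.537 × 6.97 − 0.0593) − 1] = 91.74 / 17.71 = 5.179 mg/L.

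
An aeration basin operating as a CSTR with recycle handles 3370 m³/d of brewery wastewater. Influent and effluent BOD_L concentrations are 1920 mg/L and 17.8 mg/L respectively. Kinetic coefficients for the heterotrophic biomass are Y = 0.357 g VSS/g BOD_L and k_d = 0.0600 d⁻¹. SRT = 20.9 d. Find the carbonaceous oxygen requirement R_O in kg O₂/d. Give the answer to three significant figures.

R_O ≈ 4970 kg O₂/d

Observed yield with endogenous decay: Y_obs = Y / (1 + k_d·θ_c) = 0.357 / (1 + 0.0600 × 20.9) = 0.357 / 2.254 = 0.1584 g VSS/g BOD_L.
Mass of BOD_L removed per day: Q(S₀ − S) = 3370 × 1902 g/m³ = 6410 kg/d.
P_X = Y_obs·Q·(S₀ − S) = 0.1584 × 6410 = 1015 kg VSS/d.
R_O = Q·(S₀ − S) − 1.42·P_X = 6410 − 1.42 × 1015 = 4969 kg O₂/d.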